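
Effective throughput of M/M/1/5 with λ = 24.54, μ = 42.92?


ρ = 0.5718; P_K = (1−ρ)ρ^5/(1−ρ^6) = 0.027115
λ_eff = λ(1 − P_K) = 24.54·(1 − 0.027115) = 24.54·0.972885 = 23.8746 /hr

Final: 23.8746 /hr


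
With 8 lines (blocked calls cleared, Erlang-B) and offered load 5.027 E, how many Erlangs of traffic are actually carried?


B(8,5.027) = 0.071320 (Erlang-B)
Carried load = a(1 − B) = 5.027·(1 − 0.071320) = 5.027·0.928680 = 4.6685 E

Final: 4.6685 Erlangs


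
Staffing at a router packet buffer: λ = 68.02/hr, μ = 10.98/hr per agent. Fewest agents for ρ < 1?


Stability requires cμ > λ ⇔ c > λ/μ.
λ/μ = 68.02/10.98 = 6.1949
Minimum integer c = ⌊6.1949⌋ + 1 = 7
Check: 7·10.98 = 76.86 > 68.02, while 6·10.98 = 65.88 ≤ 68.02

Final: 7 servers


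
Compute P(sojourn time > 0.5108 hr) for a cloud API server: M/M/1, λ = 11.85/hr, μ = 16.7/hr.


W ~ Exponential(μ−λ) for M/M/1.
μ − λ = 16.7 − 11.85 = 4.8500
P(W > t) = e^{−(μ−λ)t} = e^{−2.4774} = 0.083963

Final: 0.083963


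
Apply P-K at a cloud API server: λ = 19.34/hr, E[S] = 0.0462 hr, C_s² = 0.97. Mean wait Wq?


ρ = λ·E[S] = 19.34·0.0462 = 0.8935
E[S²] = E[S]²(1+C_s²) = 0.0462²·(1+0.97) = 0.004205
Wq = λ·E[S²]/(2(1−ρ)) = 19.34·0.004205/(2·0.1065) = 0.38182 hr

Final: 0.38182 hr


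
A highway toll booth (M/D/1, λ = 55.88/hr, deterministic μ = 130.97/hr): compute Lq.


ρ = 55.88/130.97 = 0.4267
M/D/1: Lq = ρ²/(2(1−ρ)) = 0.1820/(2·0.5733) = 0.15876

Final: 0.15876


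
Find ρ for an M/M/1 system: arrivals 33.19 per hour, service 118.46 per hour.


ρ = λ/μ = 33.19/118.46 = 0.2802

Final: 0.2802


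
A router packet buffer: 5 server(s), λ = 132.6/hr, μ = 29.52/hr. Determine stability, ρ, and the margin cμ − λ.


Total capacity cμ = 5·29.52 = 147.60/hr
ρ = λ/(cμ) = 132.6/147.60 = 0.8984
Stable ⇔ ρ < 1: YES
Spare capacity = cμ − λ = 147.60 − 132.6 = 15.00/hr

Final: ρ = 0.8984; stable; margin = 15.00/hr


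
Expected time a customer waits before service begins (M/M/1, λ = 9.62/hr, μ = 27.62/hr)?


ρ = 9.62/27.62 = 0.3483
Wq = ρ/(μ−λ) = 0.3483/(27.62 − 9.62) = 0.3483/18.00 = 0.01935 hr

Final: 0.01935 hr


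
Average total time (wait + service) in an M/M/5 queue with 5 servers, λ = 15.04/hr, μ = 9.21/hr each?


a = 1.6330; ρ = 0.3266; P₀ = 0.194849
Lq = P₀·a^c·ρ/(c!(1−ρ)²) = 0.01358
Wq = Lq/λ = 0.01358/15.04 = 0.0009030 hr
W = Wq + 1/μ = 0.0009030 + 0.10858 = 0.10948 hr

Final: 0.10948 hr


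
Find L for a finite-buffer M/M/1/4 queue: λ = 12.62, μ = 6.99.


ρ = 12.62/6.99 = 1.8054
L = ρ[1 − (K+1)ρ^K + Kρ^(K+1)] / [(1−ρ)(1−ρ^(K+1))]
Numerator: 1.8054·(1 − 5·10.624995 + 4·19.182751) = 44.424625
Denominator: (-0.8054)·(-18.182751) = 14.645049
L = 44.424625/14.645049 = 3.0334

Final: 3.0334


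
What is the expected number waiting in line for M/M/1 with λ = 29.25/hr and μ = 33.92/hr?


ρ = 29.25/33.92 = 0.8623
Lq = ρ²/(1−ρ) = 0.7436/0.1377 = 5.4011

Final: 5.4011


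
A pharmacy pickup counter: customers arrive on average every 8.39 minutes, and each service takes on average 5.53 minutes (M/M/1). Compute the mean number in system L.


λ = 60/8.39 = 7.1514 /hr
μ = 60/5.53 = 10.8499 /hr
ρ = λ/μ = 7.1514/10.8499 = 0.6591
L = ρ/(1−ρ) = 0.6591/0.3409 = 1.9336

Final: 1.9336


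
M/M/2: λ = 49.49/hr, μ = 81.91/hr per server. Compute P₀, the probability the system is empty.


a = λ/μ = 49.49/81.91 = 0.6042; ρ = a/c = 0.3021
Σ_{k=0}^{1} a^k/k! (terms k=0..1) = 1.00000 + 0.60420 = 1.60420
Tail: a^2/(2!(1−ρ)) = 0.36506/(2·0.6979) = 0.26154
P₀ = 1/(1.60420 + 0.26154) = 1/1.86574 = 0.535980

Final: 0.535980


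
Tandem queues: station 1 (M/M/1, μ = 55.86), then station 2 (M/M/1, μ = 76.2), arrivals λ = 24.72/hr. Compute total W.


Each node sees arrival rate λ = 24.72/hr (tandem ⇒ throughput preserved).
W₁ = 1/(μ₁−λ) = 1/(55.86−24.72) = 0.03211 hr
W₂ = 1/(μ₂−λ) = 1/(76.2−24.72) = 0.01943 hr
W_total = W₁ + W₂ = 0.03211 + 0.01943 = 0.05154 hr

Final: 0.05154 hr


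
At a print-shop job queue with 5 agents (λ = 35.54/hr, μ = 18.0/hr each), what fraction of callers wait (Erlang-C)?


a = λ/μ = 1.9744; ρ = a/5 = 0.3949
P₀ = 0.137874 (from M/M/c formula)
C(c,a) = [a^c/(c!(1−ρ))]·P₀ = [30.00714/(120·0.6051)]·0.137874
= 0.41325·0.137874 = 0.056976

Final: 0.056976


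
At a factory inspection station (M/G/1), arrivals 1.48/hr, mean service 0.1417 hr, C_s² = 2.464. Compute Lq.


ρ = λ·E[S] = 1.48·0.1417 = 0.2097
Lq = ρ²(1+C_s²)/(2(1−ρ)) = 0.04398·(1+2.464)/(2·0.7903)
= 0.04398·3.4640/1.5806 = 0.09639

Final: 0.09639


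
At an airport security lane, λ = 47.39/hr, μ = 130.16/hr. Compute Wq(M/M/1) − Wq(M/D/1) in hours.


ρ = 47.39/130.16 = 0.3641
Wq(M/M/1) = ρ/(μ−λ) = 0.3641/82.77 = 0.004399 hr
Wq(M/D/1) = ρ/(2(μ−λ)) = 0.002199 hr
Savings = 0.004399 − 0.002199 = 0.002199 hr

Final: 0.002199 hr


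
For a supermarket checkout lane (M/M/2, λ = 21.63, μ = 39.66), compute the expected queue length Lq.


a = λ/μ = 0.5454; ρ = a/2 = 0.2727
P₀ = 0.571471
Lq = P₀·a^c·ρ / (c!·(1−ρ)²) = 0.571471·0.29745·0.2727/(2·0.52898)
= 0.04381

Final: 0.04381


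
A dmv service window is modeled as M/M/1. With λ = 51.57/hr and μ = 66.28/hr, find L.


ρ = λ/μ = 51.57/66.28 = 0.7781
L = ρ/(1−ρ) = 0.7781/(1 − 0.7781) = 0.7781/0.2219 = 3.5058

Final: 3.5058


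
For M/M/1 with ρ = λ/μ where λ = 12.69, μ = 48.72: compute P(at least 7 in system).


ρ = 12.69/48.72 = 0.2605
P(N ≥ n) = ρ^n = 0.2605^7 = 0.00008134

Final: 0.00008134


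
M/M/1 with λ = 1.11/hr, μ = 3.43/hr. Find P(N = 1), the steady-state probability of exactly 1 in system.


ρ = 1.11/3.43 = 0.3236
P_n = (1−ρ)·ρ^n = (1 − 0.3236)·0.3236^1 = 0.6764·0.323615 = 0.218888

Final: 0.218888


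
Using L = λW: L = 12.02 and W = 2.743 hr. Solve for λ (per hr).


λ = L/W = 12.02/2.743 = 4.3821 /hr

Final: 4.3821 /hr


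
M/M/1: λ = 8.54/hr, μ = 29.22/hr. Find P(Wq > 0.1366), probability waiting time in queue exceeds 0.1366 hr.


ρ = 8.54/29.22 = 0.2923
P(Wq > t) = ρ·e^{−(μ−λ)t} = 0.2923·e^{−2.8249}
= 0.2923·0.059315 = 0.017336

Final: 0.017336


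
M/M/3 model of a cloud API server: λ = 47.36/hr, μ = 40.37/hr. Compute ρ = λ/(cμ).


ρ = λ/(cμ) = 47.36/(3·40.37) = 47.36/121.11 = 0.3910

Final: 0.3910


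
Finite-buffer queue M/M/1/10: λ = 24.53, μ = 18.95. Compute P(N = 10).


ρ = λ/μ = 24.53/18.95 = 1.2945
P_K = (1−ρ)ρ^K/(1−ρ^(K+1)) = (-0.2945·13.209408)/(1 − 17.099038)
= -3.889630/-16.099038 = 0.241606

Final: 0.241606


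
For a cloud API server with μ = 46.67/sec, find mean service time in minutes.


Mean service time = 1/μ = 1/46.67 second = 0.02143 second
In minutes: 0.02143 × 0.0166667 = 0.0003571 min

Final: 0.0003571 min


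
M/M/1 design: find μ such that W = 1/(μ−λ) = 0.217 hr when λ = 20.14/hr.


W = 1/(μ−λ) ⇒ μ − λ = 1/W = 1/0.217 = 4.6083
μ = λ + 1/W = 20.14 + 4.6083 = 24.7483 per hr

Final: 24.7483 /hr


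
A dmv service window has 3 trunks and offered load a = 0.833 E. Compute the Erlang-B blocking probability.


B(c,a) = (a^c/c!) / Σ_{k=0}^{c} a^k/k!
a^3/3! = 0.096335
Σ terms (k=0..3): 1.00000 + 0.83300 + 0.34694 + 0.09633 = 2.276279
B = 0.096335/2.276279 = 0.042321

Final: 0.042321


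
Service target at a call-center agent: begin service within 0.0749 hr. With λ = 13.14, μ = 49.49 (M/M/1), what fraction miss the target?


ρ = 13.14/49.49 = 0.2655
P(Wq > t) = ρ·e^{−(μ−λ)t} = 0.2655·e^{−2.7226}
= 0.2655·0.065703 = 0.017445

Final: 0.017445


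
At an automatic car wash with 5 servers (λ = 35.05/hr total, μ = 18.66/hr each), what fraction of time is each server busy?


ρ = λ/(cμ) = 35.05/(5·18.66) = 35.05/93.30 = 0.3757

Final: 0.3757


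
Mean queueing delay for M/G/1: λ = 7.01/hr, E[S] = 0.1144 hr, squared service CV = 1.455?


ρ = λ·E[S] = 7.01·0.1144 = 0.8019
E[S²] = E[S]²(1+C_s²) = 0.1144²·(1+1.455) = 0.032129
Wq = λ·E[S²]/(2(1−ρ)) = 7.01·0.032129/(2·0.1981) = 0.56860 hr

Final: 0.56860 hr


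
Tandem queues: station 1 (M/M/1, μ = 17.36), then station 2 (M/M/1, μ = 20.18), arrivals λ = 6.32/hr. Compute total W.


Each node sees arrival rate λ = 6.32/hr (tandem ⇒ throughput preserved).
W₁ = 1/(μ₁−λ) = 1/(17.36−6.32) = 0.09058 hr
W₂ = 1/(μ₂−λ) = 1/(20.18−6.32) = 0.07215 hr
W_total = W₁ + W₂ = 0.09058 + 0.07215 = 0.16273 hr

Final: 0.16273 hr


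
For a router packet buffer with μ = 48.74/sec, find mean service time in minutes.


Mean service time = 1/μ = 1/48.74 second = 0.02052 second
In minutes: 0.02052 × 0.0166667 = 0.0003420 min

Final: 0.0003420 min


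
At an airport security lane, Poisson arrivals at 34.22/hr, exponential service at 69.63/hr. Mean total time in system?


W = 1/(μ−λ) = 1/(69.63 − 34.22) = 1/35.41 = 0.02824 hr

Final: 0.02824 hr


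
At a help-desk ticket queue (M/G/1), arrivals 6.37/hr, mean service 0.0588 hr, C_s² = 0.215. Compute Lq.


ρ = λ·E[S] = 6.37·0.0588 = 0.3746
Lq = ρ²(1+C_s²)/(2(1−ρ)) = 0.1403·(1+0.215)/(2·0.6254)
= 0.1403·1.2150/1.2509 = 0.13627

Final: 0.13627


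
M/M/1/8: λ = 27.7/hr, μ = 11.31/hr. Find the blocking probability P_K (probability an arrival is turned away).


ρ = λ/μ = 27.7/11.31 = 2.4492
P_K = (1−ρ)ρ^K/(1−ρ^(K+1)) = (-1.4492·1294.605099)/(1 − 3170.695069)
= -1876.089971/-3169.695069 = 0.591883

Final: 0.591883


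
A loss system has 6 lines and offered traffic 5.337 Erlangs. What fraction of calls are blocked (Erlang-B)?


B(c,a) = (a^c/c!) / Σ_{k=0}^{c} a^k/k!
a^6/6! = 32.095986
Σ terms (k=0..6): 1.00000 + 5.33700 + 14.24178 + 25.33613 + 33.80474 + 36.08318 + 32.09599 = 147.898820
B = 32.095986/147.898820 = 0.217013

Final: 0.217013


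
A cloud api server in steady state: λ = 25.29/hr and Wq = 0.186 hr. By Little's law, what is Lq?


Lq = λWq = 25.29·0.186 = 4.7039

Final: 4.7039


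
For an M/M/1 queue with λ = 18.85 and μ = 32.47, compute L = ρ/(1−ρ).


ρ = λ/μ = 18.85/32.47 = 0.5805
L = ρ/(1−ρ) = 0.5805/(1 − 0.5805) = 0.5805/0.4195 = 1.3840

Final: 1.3840


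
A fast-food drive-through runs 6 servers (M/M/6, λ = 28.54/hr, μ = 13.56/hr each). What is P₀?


a = λ/μ = 28.54/13.56 = 2.1047; ρ = a/c = 0.3508
Σ_{k=0}^{5} a^k/k! (terms k=0..5) = 1.00000 + 2.10472 + 2.21492 + 1.55393 + 0.81765 + 0.34418 = 8.03540
Tail: a^6/(6!(1−ρ)) = 86.92920/(720·0.6492) = 0.18597
P₀ = 1/(8.03540 + 0.18597) = 1/8.22137 = 0.121634

Final: 0.121634


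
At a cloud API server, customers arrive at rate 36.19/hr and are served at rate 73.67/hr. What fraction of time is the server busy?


ρ = λ/μ = 36.19/73.67 = 0.4912

Final: 0.4912


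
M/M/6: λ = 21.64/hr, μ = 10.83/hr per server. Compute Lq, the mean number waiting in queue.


a = λ/μ = 1.9982; ρ = a/6 = 0.3330
P₀ = 0.135386
Lq = P₀·a^c·ρ / (c!·(1−ρ)²) = 0.135386·63.64625·0.3330/(720·0.44485)
= 0.008959

Final: 0.008959


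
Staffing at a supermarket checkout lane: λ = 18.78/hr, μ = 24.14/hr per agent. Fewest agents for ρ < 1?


Stability requires cμ > λ ⇔ c > λ/μ.
λ/μ = 18.78/24.14 = 0.7780
Minimum integer c = ⌊0.7780⌋ + 1 = 1
Check: 1·24.14 = 24.14 > 18.78, while 0·24.14 = 0.00 ≤ 18.78

Final: 1 servers


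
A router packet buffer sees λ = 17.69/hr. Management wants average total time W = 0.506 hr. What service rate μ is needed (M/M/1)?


W = 1/(μ−λ) ⇒ μ − λ = 1/W = 1/0.506 = 1.9763
μ = λ + 1/W = 17.69 + 1.9763 = 19.6663 per hr

Final: 19.6663 /hr


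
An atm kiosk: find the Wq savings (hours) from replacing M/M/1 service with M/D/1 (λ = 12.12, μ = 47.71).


ρ = 12.12/47.71 = 0.2540
Wq(M/M/1) = ρ/(μ−λ) = 0.2540/35.59 = 0.007138 hr
Wq(M/D/1) = ρ/(2(μ−λ)) = 0.003569 hr
Savings = 0.007138 − 0.003569 = 0.003569 hr

Final: 0.003569 hr


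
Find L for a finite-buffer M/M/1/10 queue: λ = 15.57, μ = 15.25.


ρ = 15.57/15.25 = 1.0210
L = ρ[1 − (K+1)ρ^K + Kρ^(K+1)] / [(1−ρ)(1−ρ^(K+1))]
Numerator: 1.0210·(1 − 11·1.230801 + 10·1.256627) = 0.028042
Denominator: (-0.02098)·(-0.256627) = 0.005385
L = 0.028042/0.005385 = 5.2075

Final: 5.2075


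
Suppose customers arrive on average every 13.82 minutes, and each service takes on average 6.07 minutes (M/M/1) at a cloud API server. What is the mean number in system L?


λ = 60/13.82 = 4.3415 /hr
μ = 60/6.07 = 9.8847 /hr
ρ = λ/μ = 4.3415/9.8847 = 0.4392
L = ρ/(1−ρ) = 0.4392/0.5608 = 0.7832

Final: 0.7832


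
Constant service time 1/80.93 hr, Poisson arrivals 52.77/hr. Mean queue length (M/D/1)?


ρ = 52.77/80.93 = 0.6520
M/D/1: Lq = ρ²/(2(1−ρ)) = 0.4252/(2·0.3480) = 0.61094

Final: 0.61094


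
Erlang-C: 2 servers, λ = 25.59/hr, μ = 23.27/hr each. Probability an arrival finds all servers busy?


a = λ/μ = 1.0997; ρ = a/2 = 0.5498
P₀ = 0.290448 (from M/M/c formula)
C(c,a) = [a^c/(c!(1−ρ))]·P₀ = [1.20934/(2·0.4502)]·0.290448
= 1.34326·0.290448 = 0.390147

Final: 0.390147


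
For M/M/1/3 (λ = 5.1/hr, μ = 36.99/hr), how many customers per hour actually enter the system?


ρ = 0.1379; P_K = (1−ρ)ρ^3/(1−ρ^4) = 0.002260
λ_eff = λ(1 − P_K) = 5.1·(1 − 0.002260) = 5.1·0.997740 = 5.0885 /hr

Final: 5.0885 /hr


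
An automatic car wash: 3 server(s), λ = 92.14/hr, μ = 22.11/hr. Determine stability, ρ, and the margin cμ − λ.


Total capacity cμ = 3·22.11 = 66.33/hr
ρ = λ/(cμ) = 92.14/66.33 = 1.3891
Stable ⇔ ρ < 1: NO
Spare capacity = cμ − λ = 66.33 − 92.14 = -25.81/hr

Final: ρ = 1.3891; unstable; margin = -25.81/hr


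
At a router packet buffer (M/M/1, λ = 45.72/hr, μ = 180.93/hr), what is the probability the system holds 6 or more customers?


ρ = 45.72/180.93 = 0.2527
P(N ≥ n) = ρ^n = 0.2527^6 = 0.0002604

Final: 0.0002604


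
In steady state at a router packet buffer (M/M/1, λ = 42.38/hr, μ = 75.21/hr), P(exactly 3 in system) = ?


ρ = 42.38/75.21 = 0.5635
P_n = (1−ρ)·ρ^n = (1 − 0.5635)·0.5635^3 = 0.4365·0.178919 = 0.078100

Final: 0.078100


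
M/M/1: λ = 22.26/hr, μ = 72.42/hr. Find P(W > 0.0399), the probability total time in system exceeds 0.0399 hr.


W ~ Exponential(μ−λ) for M/M/1.
μ − λ = 72.42 − 22.26 = 50.1600
P(W > t) = e^{−(μ−λ)t} = e^{−2.0014} = 0.135148

Final: 0.135148


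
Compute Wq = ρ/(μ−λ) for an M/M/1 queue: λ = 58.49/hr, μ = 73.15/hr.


ρ = 58.49/73.15 = 0.7996
Wq = ρ/(μ−λ) = 0.7996/(73.15 − 58.49) = 0.7996/14.66 = 0.05454 hr

Final: 0.05454 hr


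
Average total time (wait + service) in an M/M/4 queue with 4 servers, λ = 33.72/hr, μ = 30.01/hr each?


a = 1.1236; ρ = 0.2809; P₀ = 0.324287
Lq = P₀·a^c·ρ/(c!(1−ρ)²) = 0.01170
Wq = Lq/λ = 0.01170/33.72 = 0.0003470 hr
W = Wq + 1/μ = 0.0003470 + 0.03332 = 0.03367 hr

Final: 0.03367 hr


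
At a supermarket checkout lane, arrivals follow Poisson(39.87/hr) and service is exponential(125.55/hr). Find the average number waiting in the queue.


ρ = 39.87/125.55 = 0.3176
Lq = ρ²/(1−ρ) = 0.1008/0.6824 = 0.1478

Final: 0.1478


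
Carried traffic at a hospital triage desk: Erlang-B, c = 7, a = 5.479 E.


B(7,5.479) = 0.151142 (Erlang-B)
Carried load = a(1 − B) = 5.479·(1 − 0.151142) = 5.479·0.848858 = 4.6509 E

Final: 4.6509 Erlangs


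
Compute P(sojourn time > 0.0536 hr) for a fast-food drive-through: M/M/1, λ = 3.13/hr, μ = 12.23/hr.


W ~ Exponential(μ−λ) for M/M/1.
μ − λ = 12.23 − 3.13 = 9.1000
P(W > t) = e^{−(μ−λ)t} = e^{−0.4878} = 0.614000

Final: 0.614000


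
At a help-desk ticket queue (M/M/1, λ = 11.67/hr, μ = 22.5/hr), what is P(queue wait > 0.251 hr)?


ρ = 11.67/22.5 = 0.5187
P(Wq > t) = ρ·e^{−(μ−λ)t} = 0.5187·e^{−2.7183}
= 0.5187·0.065985 = 0.034224

Final: 0.034224


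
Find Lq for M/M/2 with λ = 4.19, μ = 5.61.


a = λ/μ = 0.7469; ρ = a/2 = 0.3734
P₀ = 0.456197
Lq = P₀·a^c·ρ / (c!·(1−ρ)²) = 0.456197·0.55783·0.3734/(2·0.39258)
= 0.12104

Final: 0.12104


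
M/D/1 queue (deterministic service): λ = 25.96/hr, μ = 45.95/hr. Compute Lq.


ρ = 25.96/45.95 = 0.5650
M/D/1: Lq = ρ²/(2(1−ρ)) = 0.3192/(2·0.4350) = 0.36684

Final: 0.36684


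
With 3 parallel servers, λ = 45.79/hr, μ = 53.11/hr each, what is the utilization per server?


ρ = λ/(cμ) = 45.79/(3·53.11) = 45.79/159.33 = 0.2874

Final: 0.2874


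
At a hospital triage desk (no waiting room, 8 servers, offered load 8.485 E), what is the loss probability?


B(c,a) = (a^c/c!) / Σ_{k=0}^{c} a^k/k!
a^8/8! = 666.337492
Σ terms (k=0..8): 1.00000 + 8.48500 + 35.99761 + 101.81325 + 215.97135 + 366.50338 + 518.29687 + 628.24985 + 666.33749 = 2542.654797
B = 666.337492/2542.654797 = 0.262064

Final: 0.262064


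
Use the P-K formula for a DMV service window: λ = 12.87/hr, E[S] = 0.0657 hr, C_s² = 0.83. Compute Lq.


ρ = λ·E[S] = 12.87·0.0657 = 0.8456
Lq = ρ²(1+C_s²)/(2(1−ρ)) = 0.7150·(1+0.83)/(2·0.1544)
= 0.7150·1.8300/0.3089 = 4.23591

Final: 4.23591


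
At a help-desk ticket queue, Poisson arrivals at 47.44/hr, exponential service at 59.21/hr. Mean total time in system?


W = 1/(μ−λ) = 1/(59.21 − 47.44) = 1/11.77 = 0.08496 hr

Final: 0.08496 hr


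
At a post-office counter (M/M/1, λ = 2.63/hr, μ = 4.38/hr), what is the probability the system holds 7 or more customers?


ρ = 2.63/4.38 = 0.6005
P(N ≥ n) = ρ^n = 0.6005^7 = 0.028143

Final: 0.028143


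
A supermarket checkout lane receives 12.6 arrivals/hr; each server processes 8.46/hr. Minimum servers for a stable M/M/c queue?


Stability requires cμ > λ ⇔ c > λ/μ.
λ/μ = 12.6/8.46 = 1.4894
Minimum integer c = ⌊1.4894⌋ + 1 = 2
Check: 2·8.46 = 16.92 > 12.6, while 1·8.46 = 8.46 ≤ 12.6

Final: 2 servers


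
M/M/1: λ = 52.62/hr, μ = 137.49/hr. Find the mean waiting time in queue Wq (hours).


ρ = 52.62/137.49 = 0.3827
Wq = ρ/(μ−λ) = 0.3827/(137.49 − 52.62) = 0.3827/84.87 = 0.004509 hr

Final: 0.004509 hr


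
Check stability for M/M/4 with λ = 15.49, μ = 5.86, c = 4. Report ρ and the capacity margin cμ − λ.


Total capacity cμ = 4·5.86 = 23.44/hr
ρ = λ/(cμ) = 15.49/23.44 = 0.6608
Stable ⇔ ρ < 1: YES
Spare capacity = cμ − λ = 23.44 − 15.49 = 7.95/hr

Final: ρ = 0.6608; stable; margin = 7.95/hr


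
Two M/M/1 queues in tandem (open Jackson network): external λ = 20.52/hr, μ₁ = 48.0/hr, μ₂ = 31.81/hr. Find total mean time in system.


Each node sees arrival rate λ = 20.52/hr (tandem ⇒ throughput preserved).
W₁ = 1/(μ₁−λ) = 1/(48.0−20.52) = 0.03639 hr
W₂ = 1/(μ₂−λ) = 1/(31.81−20.52) = 0.08857 hr
W_total = W₁ + W₂ = 0.03639 + 0.08857 = 0.12496 hr

Final: 0.12496 hr


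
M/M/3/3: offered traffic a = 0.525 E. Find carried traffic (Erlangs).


B(3,0.525) = 0.014296 (Erlang-B)
Carried load = a(1 − B) = 0.525·(1 − 0.014296) = 0.525·0.985704 = 0.5175 E

Final: 0.5175 Erlangs


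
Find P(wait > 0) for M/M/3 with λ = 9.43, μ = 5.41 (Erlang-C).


a = λ/μ = 1.7431; ρ = a/3 = 0.5810
P₀ = 0.157013 (from M/M/c formula)
C(c,a) = [a^c/(c!(1−ρ))]·P₀ = [5.29594/(6·0.4190)]·0.157013
= 2.10669·0.157013 = 0.330778

Final: 0.330778


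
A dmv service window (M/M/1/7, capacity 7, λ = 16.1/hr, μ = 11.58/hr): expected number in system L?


ρ = 16.1/11.58 = 1.3903
L = ρ[1 − (K+1)ρ^K + Kρ^(K+1)] / [(1−ρ)(1−ρ^(K+1))]
Numerator: 1.3903·(1 − 8·10.042023 + 7·13.961707) = 25.576153
Denominator: (-0.3903)·(-12.961707) = 5.059319
L = 25.576153/5.059319 = 5.0553

Final: 5.0553


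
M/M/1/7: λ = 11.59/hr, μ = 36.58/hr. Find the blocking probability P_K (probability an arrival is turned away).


ρ = λ/μ = 11.59/36.58 = 0.3168
P_K = (1−ρ)ρ^K/(1−ρ^(K+1)) = (0.6832·0.0003205)/(1 − 0.0001016)
= 0.0002190/0.999898 = 0.0002190

Final: 0.0002190


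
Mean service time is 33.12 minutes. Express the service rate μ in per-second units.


μ = 1/(service time) in consistent units.
1 second = 0.0166667 min, so μ = 0.0166667/33.12 = 0.0005032 per second

Final: 0.0005032 /sec


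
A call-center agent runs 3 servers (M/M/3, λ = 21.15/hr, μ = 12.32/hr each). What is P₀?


a = λ/μ = 21.15/12.32 = 1.7167; ρ = a/c = 0.5722
Σ_{k=0}^{2} a^k/k! (terms k=0..2) = 1.00000 + 1.71672 + 1.47357 = 4.19029
Tail: a^3/(3!(1−ρ)) = 5.05940/(6·0.4278) = 1.97128
P₀ = 1/(4.19029 + 1.97128) = 1/6.16156 = 0.162296

Final: 0.162296


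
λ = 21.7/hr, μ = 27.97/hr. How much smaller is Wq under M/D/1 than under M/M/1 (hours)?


ρ = 21.7/27.97 = 0.7758
Wq(M/M/1) = ρ/(μ−λ) = 0.7758/6.27 = 0.12374 hr
Wq(M/D/1) = ρ/(2(μ−λ)) = 0.06187 hr
Savings = 0.12374 − 0.06187 = 0.06187 hr

Final: 0.06187 hr


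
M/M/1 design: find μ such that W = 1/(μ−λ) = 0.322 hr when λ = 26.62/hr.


W = 1/(μ−λ) ⇒ μ − λ = 1/W = 1/0.322 = 3.1056
μ = λ + 1/W = 26.62 + 3.1056 = 29.7256 per hr

Final: 29.7256 /hr


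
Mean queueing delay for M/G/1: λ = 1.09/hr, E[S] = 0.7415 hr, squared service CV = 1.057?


ρ = λ·E[S] = 1.09·0.7415 = 0.8082
E[S²] = E[S]²(1+C_s²) = 0.7415²·(1+1.057) = 1.130984
Wq = λ·E[S²]/(2(1−ρ)) = 1.09·1.130984/(2·0.1918) = 3.21428 hr

Final: 3.21428 hr


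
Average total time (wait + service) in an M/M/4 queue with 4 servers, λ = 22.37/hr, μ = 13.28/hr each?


a = 1.6845; ρ = 0.4211; P₀ = 0.182502
Lq = P₀·a^c·ρ/(c!(1−ρ)²) = 0.07694
Wq = Lq/λ = 0.07694/22.37 = 0.003440 hr
W = Wq + 1/μ = 0.003440 + 0.07530 = 0.07874 hr

Final: 0.07874 hr


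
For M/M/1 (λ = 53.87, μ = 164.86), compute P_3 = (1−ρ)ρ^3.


ρ = 53.87/164.86 = 0.3268
P_n = (1−ρ)·ρ^n = (1 − 0.3268)·0.3268^3 = 0.6732·0.034890 = 0.023489

Final: 0.023489


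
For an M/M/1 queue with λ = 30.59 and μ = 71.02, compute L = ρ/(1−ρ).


ρ = λ/μ = 30.59/71.02 = 0.4307
L = ρ/(1−ρ) = 0.4307/(1 − 0.4307) = 0.4307/0.5693 = 0.7566

Final: 0.7566


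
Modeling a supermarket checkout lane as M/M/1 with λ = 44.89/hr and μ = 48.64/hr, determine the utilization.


ρ = λ/μ = 44.89/48.64 = 0.9229

Final: 0.9229


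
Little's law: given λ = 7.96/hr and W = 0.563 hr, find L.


L = λW = 7.96·0.563 = 4.4815

Final: 4.4815


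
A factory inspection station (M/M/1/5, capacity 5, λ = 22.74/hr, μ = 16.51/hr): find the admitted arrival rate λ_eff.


ρ = 1.3773; P_K = (1−ρ)ρ^5/(1−ρ^6) = 0.320979
λ_eff = λ(1 − P_K) = 22.74·(1 − 0.320979) = 22.74·0.679021 = 15.4409 /hr

Final: 15.4409 /hr


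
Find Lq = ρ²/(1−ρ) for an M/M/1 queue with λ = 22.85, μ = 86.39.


ρ = 22.85/86.39 = 0.2645
Lq = ρ²/(1−ρ) = 0.06996/0.7355 = 0.09512

Final: 0.09512


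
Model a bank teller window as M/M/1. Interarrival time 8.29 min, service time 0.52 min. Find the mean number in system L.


λ = 60/8.29 = 7.2376 /hr
μ = 60/0.52 = 115.3846 /hr
ρ = λ/μ = 7.2376/115.3846 = 0.06273
L = ρ/(1−ρ) = 0.06273/0.9373 = 0.06692

Final: 0.06692


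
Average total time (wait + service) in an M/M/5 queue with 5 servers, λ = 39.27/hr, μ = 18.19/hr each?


a = 2.1589; ρ = 0.4318; P₀ = 0.114167
Lq = P₀·a^c·ρ/(c!(1−ρ)²) = 0.05966
Wq = Lq/λ = 0.05966/39.27 = 0.001519 hr
W = Wq + 1/μ = 0.001519 + 0.05498 = 0.05649 hr

Final: 0.05649 hr


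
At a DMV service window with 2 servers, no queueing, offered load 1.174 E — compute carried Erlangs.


B(2,1.174) = 0.240693 (Erlang-B)
Carried load = a(1 − B) = 1.174·(1 − 0.240693) = 1.174·0.759307 = 0.8914 E

Final: 0.8914 Erlangs


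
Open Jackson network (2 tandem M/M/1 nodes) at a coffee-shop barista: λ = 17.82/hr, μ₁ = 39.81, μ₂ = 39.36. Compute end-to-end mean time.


Each node sees arrival rate λ = 17.82/hr (tandem ⇒ throughput preserved).
W₁ = 1/(μ₁−λ) = 1/(39.81−17.82) = 0.04548 hr
W₂ = 1/(μ₂−λ) = 1/(39.36−17.82) = 0.04643 hr
W_total = W₁ + W₂ = 0.04548 + 0.04643 = 0.09190 hr

Final: 0.09190 hr


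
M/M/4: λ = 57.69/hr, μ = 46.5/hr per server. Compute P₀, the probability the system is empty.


a = λ/μ = 57.69/46.5 = 1.2406; ρ = a/c = 0.3102
Σ_{k=0}^{3} a^k/k! (terms k=0..3) = 1.00000 + 1.24065 + 0.76960 + 0.31827 = 3.32851
Tail: a^4/(4!(1−ρ)) = 2.36914/(24·0.6898) = 0.14310
P₀ = 1/(3.32851 + 0.14310) = 1/3.47161 = 0.288051

Final: 0.288051


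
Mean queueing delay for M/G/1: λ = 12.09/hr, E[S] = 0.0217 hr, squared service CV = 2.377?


ρ = λ·E[S] = 12.09·0.0217 = 0.2624
E[S²] = E[S]²(1+C_s²) = 0.0217²·(1+2.377) = 0.001590
Wq = λ·E[S²]/(2(1−ρ)) = 12.09·0.001590/(2·0.7376) = 0.01303 hr

Final: 0.01303 hr


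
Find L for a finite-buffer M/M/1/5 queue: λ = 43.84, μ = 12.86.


ρ = 43.84/12.86 = 3.4090
L = ρ[1 − (K+1)ρ^K + Kρ^(K+1)] / [(1−ρ)(1−ρ^(K+1))]
Numerator: 3.4090·(1 − 6·460.413325 + 5·1569.558334) = 17339.339486
Denominator: (-2.4090)·(-1568.558334) = 3778.688740
L = 17339.339486/3778.688740 = 4.5887

Final: 4.5887


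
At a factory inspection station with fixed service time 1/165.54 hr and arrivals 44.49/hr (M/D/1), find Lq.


ρ = 44.49/165.54 = 0.2688
M/D/1: Lq = ρ²/(2(1−ρ)) = 0.07223/(2·0.7312) = 0.04939

Final: 0.04939


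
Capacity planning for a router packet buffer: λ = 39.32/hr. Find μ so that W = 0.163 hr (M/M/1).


W = 1/(μ−λ) ⇒ μ − λ = 1/W = 1/0.163 = 6.1350
μ = λ + 1/W = 39.32 + 6.1350 = 45.4550 per hr

Final: 45.4550 /hr


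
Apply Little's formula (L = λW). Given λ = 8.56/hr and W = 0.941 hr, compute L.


L = λW = 8.56·0.941 = 8.0550

Final: 8.0550


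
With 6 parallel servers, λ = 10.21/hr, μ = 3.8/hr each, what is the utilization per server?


ρ = λ/(cμ) = 10.21/(6·3.8) = 10.21/22.80 = 0.4478

Final: 0.4478


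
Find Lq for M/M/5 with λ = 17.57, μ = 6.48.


a = λ/μ = 2.7114; ρ = a/5 = 0.5423
P₀ = 0.063980
Lq = P₀·a^c·ρ / (c!·(1−ρ)²) = 0.063980·146.54931·0.5423/(120·0.20950)
= 0.20225

Final: 0.20225


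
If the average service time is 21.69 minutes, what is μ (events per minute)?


μ = 1/(service time) in consistent units.
1 minute = 1 min, so μ = 1/21.69 = 0.04610 per minute

Final: 0.04610 /min


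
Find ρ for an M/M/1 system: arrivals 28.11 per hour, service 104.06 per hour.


ρ = λ/μ = 28.11/104.06 = 0.2701

Final: 0.2701


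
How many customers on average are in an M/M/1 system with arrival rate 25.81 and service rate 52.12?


ρ = λ/μ = 25.81/52.12 = 0.4952
L = ρ/(1−ρ) = 0.4952/(1 − 0.4952) = 0.4952/0.5048 = 0.9810

Final: 0.9810


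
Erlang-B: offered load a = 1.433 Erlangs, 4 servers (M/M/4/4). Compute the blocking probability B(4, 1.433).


B(c,a) = (a^c/c!) / Σ_{k=0}^{c} a^k/k!
a^4/4! = 0.175701
Σ terms (k=0..4): 1.00000 + 1.43300 + 1.02674 + 0.49044 + 0.17570 = 4.125887
B = 0.175701/4.125887 = 0.042585

Final: 0.042585


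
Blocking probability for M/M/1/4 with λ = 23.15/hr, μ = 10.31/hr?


ρ = λ/μ = 23.15/10.31 = 2.2454
P_K = (1−ρ)ρ^K/(1−ρ^(K+1)) = (-1.2454·25.419636)/(1 − 57.077067)
= -31.657432/-56.077067 = 0.564534

Final: 0.564534


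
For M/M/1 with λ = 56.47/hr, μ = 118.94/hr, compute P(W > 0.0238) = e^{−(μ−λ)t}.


W ~ Exponential(μ−λ) for M/M/1.
μ − λ = 118.94 − 56.47 = 62.4700
P(W > t) = e^{−(μ−λ)t} = e^{−1.4868} = 0.226098

Final: 0.226098


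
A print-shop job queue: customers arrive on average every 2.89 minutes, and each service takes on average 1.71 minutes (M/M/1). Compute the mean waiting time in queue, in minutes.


λ = 60/2.89 = 20.7612 /hr
μ = 60/1.71 = 35.0877 /hr
ρ = λ/μ = 20.7612/35.0877 = 0.5917
Wq = ρ/(μ−λ) = 0.5917/(35.0877−20.7612) = 0.04130 hr
In minutes: 0.04130·60 = 2.478 min

Final: 2.478 min


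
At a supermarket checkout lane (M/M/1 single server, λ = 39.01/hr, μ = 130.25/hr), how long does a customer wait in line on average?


ρ = 39.01/130.25 = 0.2995
Wq = ρ/(μ−λ) = 0.2995/(130.25 − 39.01) = 0.2995/91.24 = 0.003283 hr

Final: 0.003283 hr


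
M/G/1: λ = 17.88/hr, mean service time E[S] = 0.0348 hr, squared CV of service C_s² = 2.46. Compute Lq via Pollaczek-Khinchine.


ρ = λ·E[S] = 17.88·0.0348 = 0.6222
Lq = ρ²(1+C_s²)/(2(1−ρ)) = 0.3872·(1+2.46)/(2·0.3778)
= 0.3872·3.4600/0.7556 = 1.77299

Final: 1.77299


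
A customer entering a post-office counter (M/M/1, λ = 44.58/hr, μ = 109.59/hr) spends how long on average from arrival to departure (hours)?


W = 1/(μ−λ) = 1/(109.59 − 44.58) = 1/65.01 = 0.01538 hr

Final: 0.01538 hr


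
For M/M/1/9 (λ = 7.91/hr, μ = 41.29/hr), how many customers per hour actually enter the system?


ρ = 0.1916; P_K = (1−ρ)ρ^9/(1−ρ^10) = 0.0000002809
λ_eff = λ(1 − P_K) = 7.91·(1 − 0.0000002809) = 7.91·1.000000 = 7.9100 /hr

Final: 7.9100 /hr


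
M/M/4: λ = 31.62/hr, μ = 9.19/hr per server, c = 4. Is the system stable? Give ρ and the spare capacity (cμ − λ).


Total capacity cμ = 4·9.19 = 36.76/hr
ρ = λ/(cμ) = 31.62/36.76 = 0.8602
Stable ⇔ ρ < 1: YES
Spare capacity = cμ − λ = 36.76 − 31.62 = 5.14/hr

Final: ρ = 0.8602; stable; margin = 5.14/hr


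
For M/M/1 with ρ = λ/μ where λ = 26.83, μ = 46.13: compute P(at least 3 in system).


ρ = 26.83/46.13 = 0.5816
P(N ≥ n) = ρ^n = 0.5816^3 = 0.196749

Final: 0.196749


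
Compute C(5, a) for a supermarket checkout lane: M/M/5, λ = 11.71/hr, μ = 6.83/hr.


a = λ/μ = 1.7145; ρ = a/5 = 0.3429
P₀ = 0.179466 (from M/M/c formula)
C(c,a) = [a^c/(c!(1−ρ))]·P₀ = [14.81429/(120·0.6571)]·0.179466
= 0.18787·0.179466 = 0.033717

Final: 0.033717


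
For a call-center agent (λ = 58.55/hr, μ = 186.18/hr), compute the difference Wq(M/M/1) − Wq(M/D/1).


ρ = 58.55/186.18 = 0.3145
Wq(M/M/1) = ρ/(μ−λ) = 0.3145/127.63 = 0.002464 hr
Wq(M/D/1) = ρ/(2(μ−λ)) = 0.001232 hr
Savings = 0.002464 − 0.001232 = 0.001232 hr

Final: 0.001232 hr


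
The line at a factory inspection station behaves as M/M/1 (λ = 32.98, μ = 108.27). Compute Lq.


ρ = 32.98/108.27 = 0.3046
Lq = ρ²/(1−ρ) = 0.09279/0.6954 = 0.1334

Final: 0.1334


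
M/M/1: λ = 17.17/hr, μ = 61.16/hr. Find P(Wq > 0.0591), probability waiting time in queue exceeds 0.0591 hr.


ρ = 17.17/61.16 = 0.2807
P(Wq > t) = ρ·e^{−(μ−λ)t} = 0.2807·e^{−2.5998}
= 0.2807·0.074288 = 0.020855

Final: 0.020855


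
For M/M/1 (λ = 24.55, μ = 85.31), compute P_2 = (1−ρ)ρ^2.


ρ = 24.55/85.31 = 0.2878
P_n = (1−ρ)·ρ^n = (1 − 0.2878)·0.2878^2 = 0.7122·0.082814 = 0.058982

Final: 0.058982


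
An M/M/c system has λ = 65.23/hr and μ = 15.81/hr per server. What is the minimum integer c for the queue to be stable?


Stability requires cμ > λ ⇔ c > λ/μ.
λ/μ = 65.23/15.81 = 4.1259
Minimum integer c = ⌊4.1259⌋ + 1 = 5
Check: 5·15.81 = 79.05 > 65.23, while 4·15.81 = 63.24 ≤ 65.23

Final: 5 servers


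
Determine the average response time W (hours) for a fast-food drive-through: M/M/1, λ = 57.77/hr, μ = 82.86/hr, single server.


W = 1/(μ−λ) = 1/(82.86 − 57.77) = 1/25.09 = 0.03986 hr

Final: 0.03986 hr


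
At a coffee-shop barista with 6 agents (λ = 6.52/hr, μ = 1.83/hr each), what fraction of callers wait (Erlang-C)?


a = λ/μ = 3.5628; ρ = a/6 = 0.5938
P₀ = 0.027071 (from M/M/c formula)
C(c,a) = [a^c/(c!(1−ρ))]·P₀ = [2045.40369/(720·0.4062)]·0.027071
= 6.99381·0.027071 = 0.189333

Final: 0.189333


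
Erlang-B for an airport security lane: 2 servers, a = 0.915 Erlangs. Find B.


B(c,a) = (a^c/c!) / Σ_{k=0}^{c} a^k/k!
a^2/2! = 0.418613
Σ terms (k=0..2): 1.00000 + 0.91500 + 0.41861 = 2.333613
B = 0.418613/2.333613 = 0.179384

Final: 0.179384


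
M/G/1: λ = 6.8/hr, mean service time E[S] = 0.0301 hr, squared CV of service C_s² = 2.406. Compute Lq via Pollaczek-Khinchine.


ρ = λ·E[S] = 6.8·0.0301 = 0.2047
Lq = ρ²(1+C_s²)/(2(1−ρ)) = 0.04189·(1+2.406)/(2·0.7953)
= 0.04189·3.4060/1.5906 = 0.08971

Final: 0.08971


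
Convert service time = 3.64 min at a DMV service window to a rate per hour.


μ = 1/(service time) in consistent units.
1 hour = 60 min, so μ = 60/3.64 = 16.4835 per hour

Final: 16.4835 /hr


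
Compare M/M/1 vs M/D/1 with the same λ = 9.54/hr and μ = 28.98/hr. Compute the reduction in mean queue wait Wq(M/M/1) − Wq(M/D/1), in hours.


ρ = 9.54/28.98 = 0.3292
Wq(M/M/1) = ρ/(μ−λ) = 0.3292/19.44 = 0.01693 hr
Wq(M/D/1) = ρ/(2(μ−λ)) = 0.008467 hr
Savings = 0.01693 − 0.008467 = 0.008467 hr

Final: 0.008467 hr


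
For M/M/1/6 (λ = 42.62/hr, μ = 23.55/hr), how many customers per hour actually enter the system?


ρ = 1.8098; P_K = (1−ρ)ρ^6/(1−ρ^7) = 0.454592
λ_eff = λ(1 − P_K) = 42.62·(1 − 0.454592) = 42.62·0.545408 = 23.2453 /hr

Final: 23.2453 /hr


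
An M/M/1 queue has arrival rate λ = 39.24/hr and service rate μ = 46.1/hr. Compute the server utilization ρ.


ρ = λ/μ = 39.24/46.1 = 0.8512

Final: 0.8512


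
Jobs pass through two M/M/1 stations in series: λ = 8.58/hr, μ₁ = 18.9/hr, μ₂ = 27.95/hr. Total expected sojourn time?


Each node sees arrival rate λ = 8.58/hr (tandem ⇒ throughput preserved).
W₁ = 1/(μ₁−λ) = 1/(18.9−8.58) = 0.09690 hr
W₂ = 1/(μ₂−λ) = 1/(27.95−8.58) = 0.05163 hr
W_total = W₁ + W₂ = 0.09690 + 0.05163 = 0.14853 hr

Final: 0.14853 hr


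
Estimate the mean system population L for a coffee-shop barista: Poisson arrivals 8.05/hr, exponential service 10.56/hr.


ρ = λ/μ = 8.05/10.56 = 0.7623
L = ρ/(1−ρ) = 0.7623/(1 − 0.7623) = 0.7623/0.2377 = 3.2072

Final: 3.2072


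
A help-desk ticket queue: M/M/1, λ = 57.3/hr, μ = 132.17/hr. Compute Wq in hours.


ρ = 57.3/132.17 = 0.4335
Wq = ρ/(μ−λ) = 0.4335/(132.17 − 57.3) = 0.4335/74.87 = 0.005790 hr

Final: 0.005790 hr


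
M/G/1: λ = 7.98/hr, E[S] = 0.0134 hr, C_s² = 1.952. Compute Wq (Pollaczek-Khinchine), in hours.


ρ = λ·E[S] = 7.98·0.0134 = 0.1069
E[S²] = E[S]²(1+C_s²) = 0.0134²·(1+1.952) = 0.0005301
Wq = λ·E[S²]/(2(1−ρ)) = 7.98·0.0005301/(2·0.8931) = 0.002368 hr

Final: 0.002368 hr


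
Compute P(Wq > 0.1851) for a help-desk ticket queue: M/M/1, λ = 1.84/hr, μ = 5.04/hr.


ρ = 1.84/5.04 = 0.3651
P(Wq > t) = ρ·e^{−(μ−λ)t} = 0.3651·e^{−0.5923}
= 0.3651·0.553043 = 0.201904

Final: 0.201904


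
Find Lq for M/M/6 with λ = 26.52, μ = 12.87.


a = λ/μ = 2.0606; ρ = a/6 = 0.3434
P₀ = 0.127151
Lq = P₀·a^c·ρ / (c!·(1−ρ)²) = 0.127151·76.55434·0.3434/(720·0.43108)
= 0.01077

Final: 0.01077


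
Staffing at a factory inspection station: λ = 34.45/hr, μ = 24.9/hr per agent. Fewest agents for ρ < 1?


Stability requires cμ > λ ⇔ c > λ/μ.
λ/μ = 34.45/24.9 = 1.3835
Minimum integer c = ⌊1.3835⌋ + 1 = 2
Check: 2·24.9 = 49.80 > 34.45, while 1·24.9 = 24.90 ≤ 34.45

Final: 2 servers


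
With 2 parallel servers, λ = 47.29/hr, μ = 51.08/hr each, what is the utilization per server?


ρ = λ/(cμ) = 47.29/(2·51.08) = 47.29/102.16 = 0.4629

Final: 0.4629


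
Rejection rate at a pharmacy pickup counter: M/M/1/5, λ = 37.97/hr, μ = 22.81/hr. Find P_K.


ρ = λ/μ = 37.97/22.81 = 1.6646
P_K = (1−ρ)ρ^K/(1−ρ^(K+1)) = (-0.6646·12.781345)/(1 − 21.276093)
= -8.494748/-20.276093 = 0.418954

Final: 0.418954


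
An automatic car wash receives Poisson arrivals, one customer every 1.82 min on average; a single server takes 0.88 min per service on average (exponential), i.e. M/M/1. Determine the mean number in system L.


λ = 60/1.82 = 32.9670 /hr
μ = 60/0.88 = 68.1818 /hr
ρ = λ/μ = 32.9670/68.1818 = 0.4835
L = ρ/(1−ρ) = 0.4835/0.5165 = 0.9362

Final: 0.9362


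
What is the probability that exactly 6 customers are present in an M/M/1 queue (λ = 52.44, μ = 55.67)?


ρ = 52.44/55.67 = 0.9420
P_n = (1−ρ)·ρ^n = (1 − 0.9420)·0.9420^6 = 0.05802·0.698632 = 0.040535

Final: 0.040535


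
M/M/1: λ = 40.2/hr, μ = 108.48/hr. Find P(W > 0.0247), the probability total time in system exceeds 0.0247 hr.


W ~ Exponential(μ−λ) for M/M/1.
μ − λ = 108.48 − 40.2 = 68.2800
P(W > t) = e^{−(μ−λ)t} = e^{−1.6865} = 0.185164

Final: 0.185164


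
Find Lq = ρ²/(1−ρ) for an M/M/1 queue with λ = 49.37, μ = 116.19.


ρ = 49.37/116.19 = 0.4249
Lq = ρ²/(1−ρ) = 0.1805/0.5751 = 0.3139

Final: 0.3139


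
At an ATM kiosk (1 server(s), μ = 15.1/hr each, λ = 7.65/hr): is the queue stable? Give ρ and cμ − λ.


Total capacity cμ = 1·15.1 = 15.10/hr
ρ = λ/(cμ) = 7.65/15.10 = 0.5066
Stable ⇔ ρ < 1: YES
Spare capacity = cμ − λ = 15.10 − 7.65 = 7.45/hr

Final: ρ = 0.5066; stable; margin = 7.45/hr


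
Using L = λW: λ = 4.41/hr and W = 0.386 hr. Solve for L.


L = λW = 4.41·0.386 = 1.7023

Final: 1.7023


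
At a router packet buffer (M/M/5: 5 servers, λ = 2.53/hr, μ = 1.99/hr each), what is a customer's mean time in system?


a = 1.2714; ρ = 0.2543; P₀ = 0.280269
Lq = P₀·a^c·ρ/(c!(1−ρ)²) = 0.003547
Wq = Lq/λ = 0.003547/2.53 = 0.001402 hr
W = Wq + 1/μ = 0.001402 + 0.50251 = 0.50391 hr

Final: 0.50391 hr


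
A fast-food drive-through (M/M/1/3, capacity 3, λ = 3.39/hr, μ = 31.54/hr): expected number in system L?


ρ = 3.39/31.54 = 0.1075
L = ρ[1 − (K+1)ρ^K + Kρ^(K+1)] / [(1−ρ)(1−ρ^(K+1))]
Numerator: 0.1075·(1 − 4·0.001242 + 3·0.0001335) = 0.106992
Denominator: (0.8925)·(0.999867) = 0.892398
L = 0.106992/0.892398 = 0.1199

Final: 0.1199


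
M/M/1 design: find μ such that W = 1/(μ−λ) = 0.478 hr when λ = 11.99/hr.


W = 1/(μ−λ) ⇒ μ − λ = 1/W = 1/0.478 = 2.0921
μ = λ + 1/W = 11.99 + 2.0921 = 14.0821 per hr

Final: 14.0821 /hr


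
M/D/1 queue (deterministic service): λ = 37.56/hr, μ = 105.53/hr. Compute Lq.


ρ = 37.56/105.53 = 0.3559
M/D/1: Lq = ρ²/(2(1−ρ)) = 0.1267/(2·0.6441) = 0.09834

Final: 0.09834


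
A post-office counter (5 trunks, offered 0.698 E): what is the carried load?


B(5,0.698) = 0.0006871 (Erlang-B)
Carried load = a(1 − B) = 0.698·(1 − 0.0006871) = 0.698·0.999313 = 0.6975 E

Final: 0.6975 Erlangs


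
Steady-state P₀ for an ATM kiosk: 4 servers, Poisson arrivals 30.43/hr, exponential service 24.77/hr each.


a = λ/μ = 30.43/24.77 = 1.2285; ρ = a/c = 0.3071
Σ_{k=0}^{3} a^k/k! (terms k=0..3) = 1.00000 + 1.22850 + 0.75461 + 0.30901 = 3.29212
Tail: a^4/(4!(1−ρ)) = 2.27774/(24·0.6929) = 0.13697
P₀ = 1/(3.29212 + 0.13697) = 1/3.42910 = 0.291622

Final: 0.291622


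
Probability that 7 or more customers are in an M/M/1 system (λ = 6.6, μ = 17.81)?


ρ = 6.6/17.81 = 0.3706
P(N ≥ n) = ρ^n = 0.3706^7 = 0.0009598

Final: 0.0009598


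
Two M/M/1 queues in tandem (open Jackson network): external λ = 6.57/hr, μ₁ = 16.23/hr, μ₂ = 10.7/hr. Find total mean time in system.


Each node sees arrival rate λ = 6.57/hr (tandem ⇒ throughput preserved).
W₁ = 1/(μ₁−λ) = 1/(16.23−6.57) = 0.10352 hr
W₂ = 1/(μ₂−λ) = 1/(10.7−6.57) = 0.24213 hr
W_total = W₁ + W₂ = 0.10352 + 0.24213 = 0.34565 hr

Final: 0.34565 hr


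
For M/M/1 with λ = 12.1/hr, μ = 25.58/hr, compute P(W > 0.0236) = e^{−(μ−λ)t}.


W ~ Exponential(μ−λ) for M/M/1.
μ − λ = 25.58 − 12.1 = 13.4800
P(W > t) = e^{−(μ−λ)t} = e^{−0.3181} = 0.727510

Final: 0.727510


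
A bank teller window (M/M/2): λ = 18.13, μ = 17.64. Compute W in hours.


a = 1.0278; ρ = 0.5139; P₀ = 0.321101
Lq = P₀·a^c·ρ/(c!(1−ρ)²) = 0.36881
Wq = Lq/λ = 0.36881/18.13 = 0.02034 hr
W = Wq + 1/μ = 0.02034 + 0.05669 = 0.07703 hr

Final: 0.07703 hr
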